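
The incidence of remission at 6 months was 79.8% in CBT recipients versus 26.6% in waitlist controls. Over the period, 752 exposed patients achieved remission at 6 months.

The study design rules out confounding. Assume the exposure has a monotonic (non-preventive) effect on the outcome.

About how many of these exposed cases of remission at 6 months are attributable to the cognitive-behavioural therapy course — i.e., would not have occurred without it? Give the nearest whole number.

about 501 cases

p₁ = 0.798, p₀ = 0.266.
PN = (p₁ − p₀)/p₁ = (0.798 − 0.266) / 0.798 ≈ 0.66667.
Attributable cases ≈ PN × (exposed cases) = 0.66667 × 752 ≈ 501.33.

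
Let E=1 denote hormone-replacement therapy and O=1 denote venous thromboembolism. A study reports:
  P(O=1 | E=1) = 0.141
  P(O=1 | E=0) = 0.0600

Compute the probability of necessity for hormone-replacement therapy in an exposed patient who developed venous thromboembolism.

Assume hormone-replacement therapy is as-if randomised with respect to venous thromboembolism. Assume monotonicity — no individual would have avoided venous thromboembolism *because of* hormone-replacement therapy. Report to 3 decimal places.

PN ≈ 0.574

Let p₁ = 0.141, p₀ = 0.06.
Under exogeneity and monotonicity, PN = (p₁ − p₀) / p₁.
PN = (0.141 − 0.06) / 0.141 = 0.081 / 0.141 ≈ 0.5745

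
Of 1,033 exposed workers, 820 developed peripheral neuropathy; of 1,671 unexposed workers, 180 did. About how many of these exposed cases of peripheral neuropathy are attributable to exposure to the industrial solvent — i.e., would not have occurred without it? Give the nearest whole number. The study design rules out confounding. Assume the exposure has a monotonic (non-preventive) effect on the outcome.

p₁ = P(outcome | exposed) = 820/1033 = 0.7938
p₀ = P(outcome | unexposed) = 180/1671 = 0.10772
PN = (p₁ − p₀)/p₁ = (0.7938 − 0.10772) / 0.7938 ≈ 0.86430.
Attributable cases ≈ PN × (exposed cases) = 0.86430 × 820 ≈ 708.73.

about 709 cases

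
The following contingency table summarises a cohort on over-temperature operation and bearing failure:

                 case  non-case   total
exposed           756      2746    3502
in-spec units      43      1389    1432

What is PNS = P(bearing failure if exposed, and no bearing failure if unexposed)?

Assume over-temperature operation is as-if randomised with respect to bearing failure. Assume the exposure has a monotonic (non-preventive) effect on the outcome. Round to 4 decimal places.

PNS ≈ 0.1858

p₁ = P(outcome | exposed) = 756/3502 = 0.21588
p₀ = P(outcome | unexposed) = 43/1432 = 0.030028
Under exogeneity and monotonicity, PNS = p₁ − p₀.
PNS = 0.21588 − 0.030028 = 0.18585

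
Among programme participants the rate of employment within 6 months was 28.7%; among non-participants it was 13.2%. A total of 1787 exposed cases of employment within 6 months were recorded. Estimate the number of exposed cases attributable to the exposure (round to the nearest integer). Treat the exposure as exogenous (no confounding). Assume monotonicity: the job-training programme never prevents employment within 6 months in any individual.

about 965 cases

p₁ = 0.287, p₀ = 0.132.
PN = (p₁ − p₀)/p₁ = (0.287 − 0.132) / 0.287 ≈ 0.54007.
Attributable cases ≈ PN × (exposed cases) = 0.54007 × 1787 ≈ 965.10.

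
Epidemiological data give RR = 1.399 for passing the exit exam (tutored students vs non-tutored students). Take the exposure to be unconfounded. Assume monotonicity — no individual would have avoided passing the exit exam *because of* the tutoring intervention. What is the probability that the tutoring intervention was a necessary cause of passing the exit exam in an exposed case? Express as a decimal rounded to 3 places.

Under exogeneity and monotonicity, PN = (RR − 1) / RR = 1 − 1/RR.
PN = (1.399 − 1) / 1.399 = 0.399 / 1.399 ≈ 0.2852

PN ≈ 0.285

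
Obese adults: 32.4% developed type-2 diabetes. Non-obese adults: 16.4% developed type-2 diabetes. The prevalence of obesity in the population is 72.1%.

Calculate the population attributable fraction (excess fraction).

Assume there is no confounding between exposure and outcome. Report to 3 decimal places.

p₁ = 0.324, p₀ = 0.164.
Overall risk P(Y=1) = π·p₁ + (1−π)·p₀ = 0.721×0.324 + 0.279×0.164 = 0.27936.
Under exogeneity, PAF = [P(Y=1) − p₀] / P(Y=1).
PAF = (0.27936 − 0.164) / 0.27936 ≈ 0.4129

PAF ≈ 0.413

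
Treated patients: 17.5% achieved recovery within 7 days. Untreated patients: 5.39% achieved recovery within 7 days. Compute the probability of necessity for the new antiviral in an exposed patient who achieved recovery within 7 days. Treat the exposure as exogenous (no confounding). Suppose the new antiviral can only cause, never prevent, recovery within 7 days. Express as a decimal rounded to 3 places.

PN ≈ 0.692

p₁ = 0.175, p₀ = 0.0539.
Under exogeneity and monotonicity, PN = (p₁ − p₀) / p₁.
PN = (0.175 − 0.0539) / 0.175 = 0.1211 / 0.175 ≈ 0.6920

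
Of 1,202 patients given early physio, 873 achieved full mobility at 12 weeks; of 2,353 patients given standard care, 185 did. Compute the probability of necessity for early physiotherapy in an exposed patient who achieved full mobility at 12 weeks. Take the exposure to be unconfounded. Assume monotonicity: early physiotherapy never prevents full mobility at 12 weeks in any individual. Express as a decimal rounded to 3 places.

p₁ = P(outcome | exposed) = 873/1202 = 0.72629
p₀ = P(outcome | unexposed) = 185/2353 = 0.078623
Under exogeneity and monotonicity, PN = (p₁ − p₀) / p₁.
PN = (0.72629 − 0.078623) / 0.72629 = 0.64767 / 0.72629 ≈ 0.8917

PN ≈ 0.892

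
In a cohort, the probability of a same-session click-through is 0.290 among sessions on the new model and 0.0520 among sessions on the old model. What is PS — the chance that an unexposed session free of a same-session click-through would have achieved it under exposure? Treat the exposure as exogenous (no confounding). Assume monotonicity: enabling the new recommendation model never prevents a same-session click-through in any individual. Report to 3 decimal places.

PS ≈ 0.251

Let p₁ = 0.29, p₀ = 0.052.
Under exogeneity and monotonicity, PS = (p₁ − p₀) / (1 − p₀).
PS = (0.29 − 0.052) / (1 − 0.052) = 0.238 / 0.948 ≈ 0.2511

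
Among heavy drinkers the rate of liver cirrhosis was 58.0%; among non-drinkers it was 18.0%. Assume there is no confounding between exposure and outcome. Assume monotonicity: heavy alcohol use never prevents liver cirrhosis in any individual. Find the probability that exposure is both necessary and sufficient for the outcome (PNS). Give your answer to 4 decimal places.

PNS ≈ 0.4000

p₁ = 0.58, p₀ = 0.18.
Under exogeneity and monotonicity, PNS = p₁ − p₀.
PNS = 0.58 − 0.18 = 0.4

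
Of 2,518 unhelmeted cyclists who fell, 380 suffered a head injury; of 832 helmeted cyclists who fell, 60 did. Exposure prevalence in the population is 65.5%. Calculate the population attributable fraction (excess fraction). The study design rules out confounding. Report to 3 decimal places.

PAF ≈ 0.417

p₁ = P(outcome | exposed) = 380/2518 = 0.15091
p₀ = P(outcome | unexposed) = 60/832 = 0.072115
Overall risk P(Y=1) = π·p₁ + (1−π)·p₀ = 0.655×0.15091 + 0.345×0.072115 = 0.12373.
Under exogeneity, PAF = [P(Y=1) − p₀] / P(Y=1).
PAF = (0.12373 − 0.072115) / 0.12373 ≈ 0.4171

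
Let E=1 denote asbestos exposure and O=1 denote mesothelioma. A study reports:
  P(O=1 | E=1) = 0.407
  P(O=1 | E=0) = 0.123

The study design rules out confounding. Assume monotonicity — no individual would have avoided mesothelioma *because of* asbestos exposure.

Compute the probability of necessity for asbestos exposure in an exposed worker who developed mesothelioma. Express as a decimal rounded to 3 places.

PN ≈ 0.698

Let p₁ = 0.407, p₀ = 0.123.
Under exogeneity and monotonicity, PN = (p₁ − p₀) / p₁.
PN = (0.407 − 0.123) / 0.407 = 0.284 / 0.407 ≈ 0.6978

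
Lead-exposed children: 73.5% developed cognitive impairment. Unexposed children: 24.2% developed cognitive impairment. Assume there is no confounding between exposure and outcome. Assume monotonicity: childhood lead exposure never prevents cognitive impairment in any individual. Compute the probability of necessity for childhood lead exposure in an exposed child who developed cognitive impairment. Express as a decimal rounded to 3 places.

p₁ = 0.735, p₀ = 0.242.
Under exogeneity and monotonicity, PN = (p₁ − p₀) / p₁.
PN = (0.735 − 0.242) / 0.735 = 0.493 / 0.735 ≈ 0.6707

PN ≈ 0.671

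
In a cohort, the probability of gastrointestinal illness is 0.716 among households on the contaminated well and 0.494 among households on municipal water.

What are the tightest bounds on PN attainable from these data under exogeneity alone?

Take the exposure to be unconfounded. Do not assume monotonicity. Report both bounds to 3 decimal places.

0.310 ≤ PN ≤ 0.707

Let p₁ = 0.716, p₀ = 0.494.
Under exogeneity alone the bounds on PN are max{0,(p₁−p₀)/p₁} ≤ PN ≤ min{1,(1−p₀)/p₁}.
  lower = (p₁ − p₀)/p₁ = 0.222 / 0.716 ≈ 0.3101
  upper = min{1, (1 − p₀)/p₁} = 0.506 / 0.716 ≈ 0.7067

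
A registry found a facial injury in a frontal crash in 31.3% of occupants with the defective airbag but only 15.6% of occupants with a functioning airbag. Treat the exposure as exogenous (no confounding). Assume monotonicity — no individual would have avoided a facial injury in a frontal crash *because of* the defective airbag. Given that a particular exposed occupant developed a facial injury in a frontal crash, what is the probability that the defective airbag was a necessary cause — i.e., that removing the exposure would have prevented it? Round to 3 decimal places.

p₁ = 0.313, p₀ = 0.156.
Under exogeneity and monotonicity, PN = (p₁ − p₀) / p₁.
PN = (0.313 − 0.156) / 0.313 = 0.157 / 0.313 ≈ 0.5016

PN ≈ 0.502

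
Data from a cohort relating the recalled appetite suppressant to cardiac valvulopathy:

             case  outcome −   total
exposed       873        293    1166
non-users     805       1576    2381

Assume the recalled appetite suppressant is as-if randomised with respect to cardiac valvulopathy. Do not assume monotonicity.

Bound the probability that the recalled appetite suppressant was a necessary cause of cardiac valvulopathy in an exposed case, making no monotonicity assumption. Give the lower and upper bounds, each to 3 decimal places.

p₁ = P(outcome | exposed) = 873/1166 = 0.74871
p₀ = P(outcome | unexposed) = 805/2381 = 0.33809
Under exogeneity alone the bounds on PN are max{0,(p₁−p₀)/p₁} ≤ PN ≤ min{1,(1−p₀)/p₁}.
  lower = (p₁ − p₀)/p₁ = 0.41062 / 0.74871 ≈ 0.5484
  upper = min{1, (1 − p₀)/p₁} = 0.66191 / 0.74871 ≈ 0.8841

0.548 ≤ PN ≤ 0.884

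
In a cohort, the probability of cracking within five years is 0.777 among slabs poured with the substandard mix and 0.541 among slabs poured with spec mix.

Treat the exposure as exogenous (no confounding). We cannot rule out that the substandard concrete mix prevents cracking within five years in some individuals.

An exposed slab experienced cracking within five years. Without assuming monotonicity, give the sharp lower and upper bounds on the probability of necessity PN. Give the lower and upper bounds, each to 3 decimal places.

0.304 ≤ PN ≤ 0.591

Let p₁ = 0.777, p₀ = 0.541.
Under exogeneity alone the bounds on PN are max{0,(p₁−p₀)/p₁} ≤ PN ≤ min{1,(1−p₀)/p₁}.
  lower = (p₁ − p₀)/p₁ = 0.236 / 0.777 ≈ 0.3037
  upper = min{1, (1 − p₀)/p₁} = 0.459 / 0.777 ≈ 0.5907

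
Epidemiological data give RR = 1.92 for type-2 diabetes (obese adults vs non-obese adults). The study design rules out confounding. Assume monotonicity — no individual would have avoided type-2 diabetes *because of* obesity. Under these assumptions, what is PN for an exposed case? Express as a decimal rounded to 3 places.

Under exogeneity and monotonicity, PN = (RR − 1) / RR = 1 − 1/RR.
PN = (1.92 − 1) / 1.92 = 0.92 / 1.92 ≈ 0.4792

PN ≈ 0.479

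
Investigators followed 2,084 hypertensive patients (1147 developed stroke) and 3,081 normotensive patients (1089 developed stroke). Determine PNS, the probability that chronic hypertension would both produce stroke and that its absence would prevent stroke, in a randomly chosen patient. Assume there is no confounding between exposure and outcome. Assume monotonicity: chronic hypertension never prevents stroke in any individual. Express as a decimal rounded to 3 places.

PNS ≈ 0.197

p₁ = P(outcome | exposed) = 1147/2084 = 0.55038
p₀ = P(outcome | unexposed) = 1089/3081 = 0.35346
Under exogeneity and monotonicity, PNS = p₁ − p₀.
PNS = 0.55038 − 0.35346 = 0.19693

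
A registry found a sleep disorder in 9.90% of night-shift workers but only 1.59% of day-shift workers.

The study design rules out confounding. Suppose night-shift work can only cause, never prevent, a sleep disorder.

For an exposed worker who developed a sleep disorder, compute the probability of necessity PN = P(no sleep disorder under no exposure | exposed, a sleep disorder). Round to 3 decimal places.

PN ≈ 0.839

p₁ = 0.099, p₀ = 0.0159.
Under exogeneity and monotonicity, PN = (p₁ − p₀) / p₁.
PN = (0.099 − 0.0159) / 0.099 = 0.0831 / 0.099 ≈ 0.8394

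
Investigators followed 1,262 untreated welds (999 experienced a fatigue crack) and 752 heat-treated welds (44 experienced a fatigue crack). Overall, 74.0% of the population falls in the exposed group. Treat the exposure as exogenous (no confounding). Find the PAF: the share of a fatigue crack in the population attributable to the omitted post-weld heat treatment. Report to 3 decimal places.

PAF ≈ 0.903

p₁ = P(outcome | exposed) = 999/1262 = 0.7916
p₀ = P(outcome | unexposed) = 44/752 = 0.058511
Overall risk P(Y=1) = π·p₁ + (1−π)·p₀ = 0.74×0.7916 + 0.26×0.058511 = 0.601.
Under exogeneity, PAF = [P(Y=1) − p₀] / P(Y=1).
PAF = (0.601 − 0.058511) / 0.601 ≈ 0.9026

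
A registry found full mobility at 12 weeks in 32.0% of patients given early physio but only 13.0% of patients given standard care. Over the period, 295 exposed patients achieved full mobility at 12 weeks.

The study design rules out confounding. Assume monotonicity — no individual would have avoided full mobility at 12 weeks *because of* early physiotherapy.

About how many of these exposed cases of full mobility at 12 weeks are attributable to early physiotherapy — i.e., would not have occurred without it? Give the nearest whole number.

about 175 cases

p₁ = 0.32, p₀ = 0.13.
PN = (p₁ − p₀)/p₁ = (0.32 − 0.13) / 0.32 ≈ 0.59375.
Attributable cases ≈ PN × (exposed cases) = 0.59375 × 295 ≈ 175.16.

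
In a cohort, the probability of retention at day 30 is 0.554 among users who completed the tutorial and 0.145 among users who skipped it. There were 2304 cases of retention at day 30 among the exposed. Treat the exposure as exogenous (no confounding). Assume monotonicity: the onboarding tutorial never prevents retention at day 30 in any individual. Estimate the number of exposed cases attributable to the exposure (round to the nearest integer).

about 1701 cases

Let p₁ = 0.554, p₀ = 0.145.
PN = (p₁ − p₀)/p₁ = (0.554 − 0.145) / 0.554 ≈ 0.73827.
Attributable cases ≈ PN × (exposed cases) = 0.73827 × 2304 ≈ 1700.97.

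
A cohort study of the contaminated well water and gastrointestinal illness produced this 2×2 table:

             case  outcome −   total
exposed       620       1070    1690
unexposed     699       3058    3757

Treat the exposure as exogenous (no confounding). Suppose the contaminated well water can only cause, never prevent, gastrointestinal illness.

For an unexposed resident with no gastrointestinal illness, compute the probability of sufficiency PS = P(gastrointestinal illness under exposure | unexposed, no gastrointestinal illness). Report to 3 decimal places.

p₁ = P(outcome | exposed) = 620/1690 = 0.36686
p₀ = P(outcome | unexposed) = 699/3757 = 0.18605
Under exogeneity and monotonicity, PS = (p₁ − p₀) / (1 − p₀).
PS = (0.36686 − 0.18605) / (1 − 0.18605) = 0.18081 / 0.81395 ≈ 0.2221

PS ≈ 0.222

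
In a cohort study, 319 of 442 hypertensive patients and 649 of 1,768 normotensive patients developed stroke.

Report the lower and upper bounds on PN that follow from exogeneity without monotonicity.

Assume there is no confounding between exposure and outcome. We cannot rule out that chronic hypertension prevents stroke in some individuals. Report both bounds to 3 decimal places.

p₁ = P(outcome | exposed) = 319/442 = 0.72172
p₀ = P(outcome | unexposed) = 649/1768 = 0.36708
Under exogeneity alone the bounds on PN are max{0,(p₁−p₀)/p₁} ≤ PN ≤ min{1,(1−p₀)/p₁}.
  lower = (p₁ − p₀)/p₁ = 0.35464 / 0.72172 ≈ 0.4914
  upper = min{1, (1 − p₀)/p₁} = 0.63292 / 0.72172 ≈ 0.8770

0.491 ≤ PN ≤ 0.877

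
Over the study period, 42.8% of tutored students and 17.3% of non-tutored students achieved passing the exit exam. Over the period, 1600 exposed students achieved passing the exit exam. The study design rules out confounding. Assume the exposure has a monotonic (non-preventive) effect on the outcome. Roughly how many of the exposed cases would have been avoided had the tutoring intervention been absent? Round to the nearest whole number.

p₁ = 0.428, p₀ = 0.173.
PN = (p₁ − p₀)/p₁ = (0.428 − 0.173) / 0.428 ≈ 0.59579.
Attributable cases ≈ PN × (exposed cases) = 0.59579 × 1600 ≈ 953.27.

about 953 cases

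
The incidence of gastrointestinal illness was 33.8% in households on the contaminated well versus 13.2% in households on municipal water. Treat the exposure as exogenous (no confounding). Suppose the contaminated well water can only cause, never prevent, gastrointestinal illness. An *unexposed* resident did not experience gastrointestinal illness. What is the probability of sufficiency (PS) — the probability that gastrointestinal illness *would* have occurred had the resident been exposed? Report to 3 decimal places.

p₁ = 0.338, p₀ = 0.132.
Under exogeneity and monotonicity, PS = (p₁ − p₀) / (1 − p₀).
PS = (0.338 − 0.132) / (1 − 0.132) = 0.206 / 0.868 ≈ 0.2373

PS ≈ 0.237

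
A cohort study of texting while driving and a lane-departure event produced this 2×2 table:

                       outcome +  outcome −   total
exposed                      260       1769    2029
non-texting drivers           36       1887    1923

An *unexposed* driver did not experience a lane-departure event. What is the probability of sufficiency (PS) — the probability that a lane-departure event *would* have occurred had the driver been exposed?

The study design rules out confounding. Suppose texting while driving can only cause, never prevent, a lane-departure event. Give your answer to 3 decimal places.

PS ≈ 0.112

p₁ = P(outcome | exposed) = 260/2029 = 0.12814
p₀ = P(outcome | unexposed) = 36/1923 = 0.018721
Under exogeneity and monotonicity, PS = (p₁ − p₀) / (1 − p₀).
PS = (0.12814 − 0.018721) / (1 − 0.018721) = 0.10942 / 0.98128 ≈ 0.1115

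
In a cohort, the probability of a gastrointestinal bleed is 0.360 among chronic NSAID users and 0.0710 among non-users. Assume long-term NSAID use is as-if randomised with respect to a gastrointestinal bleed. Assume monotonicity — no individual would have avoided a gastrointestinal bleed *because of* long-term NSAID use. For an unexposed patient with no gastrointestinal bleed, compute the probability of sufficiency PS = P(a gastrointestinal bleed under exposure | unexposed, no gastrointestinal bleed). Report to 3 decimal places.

PS ≈ 0.311

Let p₁ = 0.36, p₀ = 0.071.
Under exogeneity and monotonicity, PS = (p₁ − p₀) / (1 − p₀).
PS = (0.36 − 0.071) / (1 − 0.071) = 0.289 / 0.929 ≈ 0.3111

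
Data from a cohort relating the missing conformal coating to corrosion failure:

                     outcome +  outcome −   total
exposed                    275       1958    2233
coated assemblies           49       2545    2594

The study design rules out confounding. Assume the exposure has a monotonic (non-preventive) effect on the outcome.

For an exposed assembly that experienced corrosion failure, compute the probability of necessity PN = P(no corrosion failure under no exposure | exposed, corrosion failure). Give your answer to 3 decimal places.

p₁ = P(outcome | exposed) = 275/2233 = 0.12315
p₀ = P(outcome | unexposed) = 49/2594 = 0.01889
Under exogeneity and monotonicity, PN = (p₁ − p₀) / p₁.
PN = (0.12315 − 0.01889) / 0.12315 = 0.10426 / 0.12315 ≈ 0.8466

PN ≈ 0.847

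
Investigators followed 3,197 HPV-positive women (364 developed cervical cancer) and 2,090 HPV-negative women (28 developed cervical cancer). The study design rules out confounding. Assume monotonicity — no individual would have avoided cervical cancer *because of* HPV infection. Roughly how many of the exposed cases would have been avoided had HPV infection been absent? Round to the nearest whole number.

p₁ = P(outcome | exposed) = 364/3197 = 0.11386
p₀ = P(outcome | unexposed) = 28/2090 = 0.013397
PN = (p₁ − p₀)/p₁ = (0.11386 − 0.013397) / 0.11386 ≈ 0.88233.
Attributable cases ≈ PN × (exposed cases) = 0.88233 × 364 ≈ 321.17.

about 321 cases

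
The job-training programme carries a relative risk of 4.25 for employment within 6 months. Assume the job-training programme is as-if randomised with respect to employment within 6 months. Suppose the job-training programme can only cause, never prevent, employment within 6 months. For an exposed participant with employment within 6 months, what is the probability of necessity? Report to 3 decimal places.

Under exogeneity and monotonicity, PN = (RR − 1) / RR = 1 − 1/RR.
PN = (4.25 − 1) / 4.25 = 3.25 / 4.25 ≈ 0.7647

PN ≈ 0.765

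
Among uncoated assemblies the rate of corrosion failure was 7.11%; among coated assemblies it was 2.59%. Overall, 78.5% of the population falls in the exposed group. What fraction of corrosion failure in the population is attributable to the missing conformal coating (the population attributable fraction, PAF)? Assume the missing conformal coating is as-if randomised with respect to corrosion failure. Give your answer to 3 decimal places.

p₁ = 0.0711, p₀ = 0.0259.
Overall risk P(Y=1) = π·p₁ + (1−π)·p₀ = 0.785×0.0711 + 0.215×0.0259 = 0.061382.
Under exogeneity, PAF = [P(Y=1) − p₀] / P(Y=1).
PAF = (0.061382 − 0.0259) / 0.061382 ≈ 0.5781

PAF ≈ 0.578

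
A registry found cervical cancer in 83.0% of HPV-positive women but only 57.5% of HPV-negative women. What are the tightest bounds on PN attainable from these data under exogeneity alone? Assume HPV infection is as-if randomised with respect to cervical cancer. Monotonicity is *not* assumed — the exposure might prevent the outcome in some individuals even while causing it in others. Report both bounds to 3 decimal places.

p₁ = 0.83, p₀ = 0.575.
Under exogeneity alone the bounds on PN are max{0,(p₁−p₀)/p₁} ≤ PN ≤ min{1,(1−p₀)/p₁}.
  lower = (p₁ − p₀)/p₁ = 0.255 / 0.83 ≈ 0.3072
  upper = min{1, (1 − p₀)/p₁} = 0.425 / 0.83 ≈ 0.5120

0.307 ≤ PN ≤ 0.512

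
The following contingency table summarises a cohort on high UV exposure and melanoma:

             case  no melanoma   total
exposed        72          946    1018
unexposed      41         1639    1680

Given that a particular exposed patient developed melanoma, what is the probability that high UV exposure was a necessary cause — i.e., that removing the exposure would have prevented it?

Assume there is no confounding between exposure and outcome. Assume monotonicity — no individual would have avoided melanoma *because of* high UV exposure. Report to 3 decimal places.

p₁ = P(outcome | exposed) = 72/1018 = 0.070727
p₀ = P(outcome | unexposed) = 41/1680 = 0.024405
Under exogeneity and monotonicity, PN = (p₁ − p₀)/p₁.
PN = (0.070727 − 0.024405) / 0.070727 ≈ 0.6549

PN ≈ 0.655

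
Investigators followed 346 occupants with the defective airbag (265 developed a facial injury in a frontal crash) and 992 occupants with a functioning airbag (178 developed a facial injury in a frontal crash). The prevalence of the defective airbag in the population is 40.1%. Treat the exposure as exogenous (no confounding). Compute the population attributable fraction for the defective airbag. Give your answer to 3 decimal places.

PAF ≈ 0.567

p₁ = P(outcome | exposed) = 265/346 = 0.7659
p₀ = P(outcome | unexposed) = 178/992 = 0.17944
Overall risk P(Y=1) = π·p₁ + (1−π)·p₀ = 0.401×0.7659 + 0.599×0.17944 = 0.41461.
Under exogeneity, PAF = [P(Y=1) − p₀] / P(Y=1).
PAF = (0.41461 − 0.17944) / 0.41461 ≈ 0.5672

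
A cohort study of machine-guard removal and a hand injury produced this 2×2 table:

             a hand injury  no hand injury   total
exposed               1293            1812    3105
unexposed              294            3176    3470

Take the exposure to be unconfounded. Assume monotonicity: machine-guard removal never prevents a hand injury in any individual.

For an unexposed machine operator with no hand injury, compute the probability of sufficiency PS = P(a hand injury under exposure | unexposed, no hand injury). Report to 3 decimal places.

PS ≈ 0.362

p₁ = P(outcome | exposed) = 1293/3105 = 0.41643
p₀ = P(outcome | unexposed) = 294/3470 = 0.084726
Under exogeneity and monotonicity, PS = (p₁ − p₀) / (1 − p₀).
PS = (0.41643 − 0.084726) / (1 − 0.084726) = 0.3317 / 0.91527 ≈ 0.3624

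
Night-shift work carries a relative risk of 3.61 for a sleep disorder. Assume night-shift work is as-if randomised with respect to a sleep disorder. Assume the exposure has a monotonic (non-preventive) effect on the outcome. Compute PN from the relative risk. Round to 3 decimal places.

PN ≈ 0.723

Under exogeneity and monotonicity, PN = (RR − 1) / RR = 1 − 1/RR.
PN = (3.61 − 1) / 3.61 = 2.61 / 3.61 ≈ 0.7230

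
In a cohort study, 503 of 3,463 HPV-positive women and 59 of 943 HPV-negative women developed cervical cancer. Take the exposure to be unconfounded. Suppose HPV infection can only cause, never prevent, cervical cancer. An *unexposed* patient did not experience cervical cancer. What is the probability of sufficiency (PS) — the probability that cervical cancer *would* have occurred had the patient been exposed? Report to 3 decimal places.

PS ≈ 0.088

p₁ = P(outcome | exposed) = 503/3463 = 0.14525
p₀ = P(outcome | unexposed) = 59/943 = 0.062566
Under exogeneity and monotonicity, PS = (p₁ − p₀) / (1 − p₀).
PS = (0.14525 − 0.062566) / (1 − 0.062566) = 0.082684 / 0.93743 ≈ 0.0882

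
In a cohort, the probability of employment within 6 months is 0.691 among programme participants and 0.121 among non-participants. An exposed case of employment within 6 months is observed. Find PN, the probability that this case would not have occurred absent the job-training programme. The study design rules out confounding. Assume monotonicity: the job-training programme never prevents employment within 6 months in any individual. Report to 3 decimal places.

Let p₁ = 0.691, p₀ = 0.121.
Under exogeneity and monotonicity, PN = (p₁ − p₀) / p₁.
PN = (0.691 − 0.121) / 0.691 = 0.57 / 0.691 ≈ 0.8249

PN ≈ 0.825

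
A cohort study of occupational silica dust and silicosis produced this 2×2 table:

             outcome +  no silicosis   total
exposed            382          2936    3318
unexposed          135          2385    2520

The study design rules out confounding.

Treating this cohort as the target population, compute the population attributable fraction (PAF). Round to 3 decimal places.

PAF ≈ 0.395

p₁ = P(outcome | exposed) = 382/3318 = 0.11513
p₀ = P(outcome | unexposed) = 135/2520 = 0.053571
Exposure prevalence π = 3318/5838 = 0.56835; overall risk P(Y=1) = 0.088558.
Under exogeneity, PAF = [P(Y=1) − p₀]/P(Y=1).
PAF = (0.088558 − 0.053571) / 0.088558 ≈ 0.3951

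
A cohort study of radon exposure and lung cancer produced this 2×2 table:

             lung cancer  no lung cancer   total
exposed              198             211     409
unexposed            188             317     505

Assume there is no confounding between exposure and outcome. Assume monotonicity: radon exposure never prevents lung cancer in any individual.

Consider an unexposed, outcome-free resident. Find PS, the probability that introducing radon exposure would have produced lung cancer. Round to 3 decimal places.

PS ≈ 0.178

p₁ = P(outcome | exposed) = 198/409 = 0.48411
p₀ = P(outcome | unexposed) = 188/505 = 0.37228
Under exogeneity and monotonicity, PS = (p₁ − p₀) / (1 − p₀).
PS = (0.48411 − 0.37228) / (1 − 0.37228) = 0.11183 / 0.62772 ≈ 0.1782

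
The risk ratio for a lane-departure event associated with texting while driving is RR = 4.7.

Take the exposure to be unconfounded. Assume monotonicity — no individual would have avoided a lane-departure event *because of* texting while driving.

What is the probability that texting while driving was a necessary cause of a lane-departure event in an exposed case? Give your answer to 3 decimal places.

Under exogeneity and monotonicity, PN = (RR − 1) / RR = 1 − 1/RR.
PN = (4.7 − 1) / 4.7 = 3.7 / 4.7 ≈ 0.7872

PN ≈ 0.787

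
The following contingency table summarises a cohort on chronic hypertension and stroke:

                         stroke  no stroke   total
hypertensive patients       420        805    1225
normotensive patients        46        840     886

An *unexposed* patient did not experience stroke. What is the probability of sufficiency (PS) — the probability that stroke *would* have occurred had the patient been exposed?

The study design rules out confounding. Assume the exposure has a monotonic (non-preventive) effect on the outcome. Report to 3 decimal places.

p₁ = P(outcome | exposed) = 420/1225 = 0.34286
p₀ = P(outcome | unexposed) = 46/886 = 0.051919
Under exogeneity and monotonicity, PS = (p₁ − p₀) / (1 − p₀).
PS = (0.34286 − 0.051919) / (1 − 0.051919) = 0.29094 / 0.94808 ≈ 0.3069

PS ≈ 0.307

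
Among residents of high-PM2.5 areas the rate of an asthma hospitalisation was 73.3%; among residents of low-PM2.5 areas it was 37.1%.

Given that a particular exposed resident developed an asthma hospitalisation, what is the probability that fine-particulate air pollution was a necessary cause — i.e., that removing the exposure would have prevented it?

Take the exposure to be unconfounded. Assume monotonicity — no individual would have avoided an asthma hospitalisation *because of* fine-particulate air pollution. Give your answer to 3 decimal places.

PN ≈ 0.494

p₁ = 0.733, p₀ = 0.371.
Under exogeneity and monotonicity, PN = (p₁ − p₀) / p₁.
PN = (0.733 − 0.371) / 0.733 = 0.362 / 0.733 ≈ 0.4939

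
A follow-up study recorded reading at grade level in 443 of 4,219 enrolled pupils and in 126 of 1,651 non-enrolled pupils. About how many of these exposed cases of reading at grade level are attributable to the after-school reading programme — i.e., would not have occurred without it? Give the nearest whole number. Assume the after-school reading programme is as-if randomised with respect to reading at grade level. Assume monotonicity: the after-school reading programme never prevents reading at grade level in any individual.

about 121 cases

p₁ = P(outcome | exposed) = 443/4219 = 0.105
p₀ = P(outcome | unexposed) = 126/1651 = 0.076317
PN = (p₁ − p₀)/p₁ = (0.105 − 0.076317) / 0.105 ≈ 0.27318.
Attributable cases ≈ PN × (exposed cases) = 0.27318 × 443 ≈ 121.02.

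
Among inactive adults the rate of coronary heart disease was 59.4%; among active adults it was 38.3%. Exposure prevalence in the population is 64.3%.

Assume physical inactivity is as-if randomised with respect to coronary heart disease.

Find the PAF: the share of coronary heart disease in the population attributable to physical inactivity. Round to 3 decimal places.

PAF ≈ 0.262

p₁ = 0.594, p₀ = 0.383.
Overall risk P(Y=1) = π·p₁ + (1−π)·p₀ = 0.643×0.594 + 0.357×0.383 = 0.51867.
Under exogeneity, PAF = [P(Y=1) − p₀] / P(Y=1).
PAF = (0.51867 − 0.383) / 0.51867 ≈ 0.2616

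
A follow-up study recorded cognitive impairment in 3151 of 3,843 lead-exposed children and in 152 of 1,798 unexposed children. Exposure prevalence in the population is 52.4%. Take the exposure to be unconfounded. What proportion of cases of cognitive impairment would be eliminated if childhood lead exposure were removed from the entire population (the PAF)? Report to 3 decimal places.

p₁ = P(outcome | exposed) = 3151/3843 = 0.81993
p₀ = P(outcome | unexposed) = 152/1798 = 0.084538
Overall risk P(Y=1) = π·p₁ + (1−π)·p₀ = 0.524×0.81993 + 0.476×0.084538 = 0.46988.
Under exogeneity, PAF = [P(Y=1) − p₀] / P(Y=1).
PAF = (0.46988 − 0.084538) / 0.46988 ≈ 0.8201

PAF ≈ 0.820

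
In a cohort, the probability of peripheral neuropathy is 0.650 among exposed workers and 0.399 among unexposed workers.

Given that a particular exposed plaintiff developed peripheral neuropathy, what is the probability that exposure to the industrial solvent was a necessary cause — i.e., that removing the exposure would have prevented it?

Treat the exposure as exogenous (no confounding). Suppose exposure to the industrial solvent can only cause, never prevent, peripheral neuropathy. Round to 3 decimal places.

PN ≈ 0.386

Let p₁ = 0.65, p₀ = 0.399.
Under exogeneity and monotonicity, PN = (p₁ − p₀) / p₁.
PN = (0.65 − 0.399) / 0.65 = 0.251 / 0.65 ≈ 0.3862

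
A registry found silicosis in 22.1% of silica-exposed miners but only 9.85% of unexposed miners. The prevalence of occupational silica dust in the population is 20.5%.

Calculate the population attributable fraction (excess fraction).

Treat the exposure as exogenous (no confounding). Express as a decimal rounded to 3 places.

p₁ = 0.221, p₀ = 0.0985.
Overall risk P(Y=1) = π·p₁ + (1−π)·p₀ = 0.205×0.221 + 0.795×0.0985 = 0.12361.
Under exogeneity, PAF = [P(Y=1) − p₀] / P(Y=1).
PAF = (0.12361 − 0.0985) / 0.12361 ≈ 0.2032

PAF ≈ 0.203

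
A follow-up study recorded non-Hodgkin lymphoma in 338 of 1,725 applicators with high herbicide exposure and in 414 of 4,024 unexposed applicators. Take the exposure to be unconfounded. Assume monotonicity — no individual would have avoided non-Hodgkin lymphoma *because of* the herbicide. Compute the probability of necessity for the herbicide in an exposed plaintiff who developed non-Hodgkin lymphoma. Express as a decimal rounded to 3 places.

p₁ = P(outcome | exposed) = 338/1725 = 0.19594
p₀ = P(outcome | unexposed) = 414/4024 = 0.10288
Under exogeneity and monotonicity, PN = (p₁ − p₀) / p₁.
PN = (0.19594 − 0.10288) / 0.19594 = 0.093059 / 0.19594 ≈ 0.4749

PN ≈ 0.475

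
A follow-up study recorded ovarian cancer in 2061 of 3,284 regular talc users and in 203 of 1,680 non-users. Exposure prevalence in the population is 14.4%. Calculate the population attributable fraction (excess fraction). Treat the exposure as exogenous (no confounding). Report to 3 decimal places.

PAF ≈ 0.377

p₁ = P(outcome | exposed) = 2061/3284 = 0.62759
p₀ = P(outcome | unexposed) = 203/1680 = 0.12083
Overall risk P(Y=1) = π·p₁ + (1−π)·p₀ = 0.144×0.62759 + 0.856×0.12083 = 0.19381.
Under exogeneity, PAF = [P(Y=1) − p₀] / P(Y=1).
PAF = (0.19381 − 0.12083) / 0.19381 ≈ 0.3765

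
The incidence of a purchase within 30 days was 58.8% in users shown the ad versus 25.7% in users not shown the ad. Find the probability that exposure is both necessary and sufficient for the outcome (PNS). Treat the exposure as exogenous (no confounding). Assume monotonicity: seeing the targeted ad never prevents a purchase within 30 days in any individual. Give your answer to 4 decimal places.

p₁ = 0.588, p₀ = 0.257.
Under exogeneity and monotonicity, PNS = p₁ − p₀.
PNS = 0.588 − 0.257 = 0.331

PNS ≈ 0.3310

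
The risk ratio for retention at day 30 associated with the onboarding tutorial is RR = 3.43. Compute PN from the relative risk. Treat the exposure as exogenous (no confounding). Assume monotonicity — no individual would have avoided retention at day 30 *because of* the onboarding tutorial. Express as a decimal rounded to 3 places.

Under exogeneity and monotonicity, PN = (RR − 1) / RR = 1 − 1/RR.
PN = (3.43 − 1) / 3.43 = 2.43 / 3.43 ≈ 0.7085

PN ≈ 0.708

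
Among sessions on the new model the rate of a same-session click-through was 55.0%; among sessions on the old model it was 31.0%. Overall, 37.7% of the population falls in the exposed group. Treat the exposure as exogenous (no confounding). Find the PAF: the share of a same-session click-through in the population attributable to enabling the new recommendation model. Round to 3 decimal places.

PAF ≈ 0.226

p₁ = 0.55, p₀ = 0.31.
Overall risk P(Y=1) = π·p₁ + (1−π)·p₀ = 0.377×0.55 + 0.623×0.31 = 0.40048.
Under exogeneity, PAF = [P(Y=1) − p₀] / P(Y=1).
PAF = (0.40048 − 0.31) / 0.40048 ≈ 0.2259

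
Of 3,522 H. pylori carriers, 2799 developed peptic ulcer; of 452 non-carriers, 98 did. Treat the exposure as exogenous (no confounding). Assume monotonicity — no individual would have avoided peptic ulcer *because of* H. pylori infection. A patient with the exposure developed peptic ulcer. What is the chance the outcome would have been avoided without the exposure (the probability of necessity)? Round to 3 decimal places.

p₁ = P(outcome | exposed) = 2799/3522 = 0.79472
p₀ = P(outcome | unexposed) = 98/452 = 0.21681
Under exogeneity and monotonicity, PN = (p₁ − p₀) / p₁.
PN = (0.79472 − 0.21681) / 0.79472 = 0.5779 / 0.79472 ≈ 0.7272

PN ≈ 0.727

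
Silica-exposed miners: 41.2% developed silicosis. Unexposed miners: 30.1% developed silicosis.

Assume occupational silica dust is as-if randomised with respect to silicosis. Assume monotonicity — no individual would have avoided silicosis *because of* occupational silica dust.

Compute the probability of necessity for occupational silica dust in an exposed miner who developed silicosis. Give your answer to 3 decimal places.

PN ≈ 0.269

p₁ = 0.412, p₀ = 0.301.
Under exogeneity and monotonicity, PN = (p₁ − p₀) / p₁.
PN = (0.412 − 0.301) / 0.412 = 0.111 / 0.412 ≈ 0.2694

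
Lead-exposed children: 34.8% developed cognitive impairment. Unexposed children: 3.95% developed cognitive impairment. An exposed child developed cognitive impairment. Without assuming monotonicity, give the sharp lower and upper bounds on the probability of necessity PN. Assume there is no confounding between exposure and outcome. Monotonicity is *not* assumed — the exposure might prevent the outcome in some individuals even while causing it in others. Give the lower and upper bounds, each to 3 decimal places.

p₁ = 0.348, p₀ = 0.0395.
Under exogeneity alone the bounds on PN are max{0,(p₁−p₀)/p₁} ≤ PN ≤ min{1,(1−p₀)/p₁}.
  lower = (p₁ − p₀)/p₁ = 0.3085 / 0.348 ≈ 0.8865
  upper = min{1, (1 − p₀)/p₁} = 0.9605 / 0.348 ≈ 2.7601 → capped at 1

0.886 ≤ PN ≤ 1.000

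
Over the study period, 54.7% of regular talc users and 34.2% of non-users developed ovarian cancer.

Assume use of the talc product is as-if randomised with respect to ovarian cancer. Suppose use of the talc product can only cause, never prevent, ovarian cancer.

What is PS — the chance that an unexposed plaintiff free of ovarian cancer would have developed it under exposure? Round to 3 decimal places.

PS ≈ 0.312

p₁ = 0.547, p₀ = 0.342.
Under exogeneity and monotonicity, PS = (p₁ − p₀) / (1 − p₀).
PS = (0.547 − 0.342) / (1 − 0.342) = 0.205 / 0.658 ≈ 0.3116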